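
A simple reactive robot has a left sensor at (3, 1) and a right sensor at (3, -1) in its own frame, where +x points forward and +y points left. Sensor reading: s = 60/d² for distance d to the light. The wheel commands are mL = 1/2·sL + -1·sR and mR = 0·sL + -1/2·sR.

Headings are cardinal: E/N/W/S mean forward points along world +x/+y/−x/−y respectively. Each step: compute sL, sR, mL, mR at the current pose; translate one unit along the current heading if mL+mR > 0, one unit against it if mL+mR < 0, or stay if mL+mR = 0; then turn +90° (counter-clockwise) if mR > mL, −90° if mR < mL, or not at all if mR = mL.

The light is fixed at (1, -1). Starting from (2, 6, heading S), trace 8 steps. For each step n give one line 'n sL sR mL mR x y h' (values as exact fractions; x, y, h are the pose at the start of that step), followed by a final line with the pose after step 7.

n=0: pose=(2,6,S); sL=3, sR=15/4; mL=-9/4, mR=-15/8; mL+mR=-33/8 → advance -1; mR−mL=3/8 → turn +1·90°
n=1: pose=(2,7,E); sL=60/97, sR=12/13; mL=-774/1261, mR=-6/13; mL+mR=-1356/1261 → advance -1; mR−mL=192/1261 → turn +1·90°
n=2: pose=(1,7,N); sL=30/61, sR=30/61; mL=-15/61, mR=-15/61; mL+mR=-30/61 → advance -1; mR−mL=0 → turn +0·90°
n=3: pose=(1,6,N); sL=60/101, sR=60/101; mL=-30/101, mR=-30/101; mL+mR=-60/101 → advance -1; mR−mL=0 → turn +0·90°
n=4: pose=(1,5,N); sL=30/41, sR=30/41; mL=-15/41, mR=-15/41; mL+mR=-30/41 → advance -1; mR−mL=0 → turn +0·90°
n=5: pose=(1,4,N); sL=12/13, sR=12/13; mL=-6/13, mR=-6/13; mL+mR=-12/13 → advance -1; mR−mL=0 → turn +0·90°
n=6: pose=(1,3,N); sL=6/5, sR=6/5; mL=-3/5, mR=-3/5; mL+mR=-6/5 → advance -1; mR−mL=0 → turn +0·90°
n=7: pose=(1,2,N); sL=60/37, sR=60/37; mL=-30/37, mR=-30/37; mL+mR=-60/37 → advance -1; mR−mL=0 → turn +0·90°

0 3 15/4 -9/4 -15/8 2 6 S
1 60/97 12/13 -774/1261 -6/13 2 7 E
2 30/61 30/61 -15/61 -15/61 1 7 N
3 60/101 60/101 -30/101 -30/101 1 6 N
4 30/41 30/41 -15/41 -15/41 1 5 N
5 12/13 12/13 -6/13 -6/13 1 4 N
6 6/5 6/5 -3/5 -3/5 1 3 N
7 60/37 60/37 -30/37 -30/37 1 2 N
final 1 1 N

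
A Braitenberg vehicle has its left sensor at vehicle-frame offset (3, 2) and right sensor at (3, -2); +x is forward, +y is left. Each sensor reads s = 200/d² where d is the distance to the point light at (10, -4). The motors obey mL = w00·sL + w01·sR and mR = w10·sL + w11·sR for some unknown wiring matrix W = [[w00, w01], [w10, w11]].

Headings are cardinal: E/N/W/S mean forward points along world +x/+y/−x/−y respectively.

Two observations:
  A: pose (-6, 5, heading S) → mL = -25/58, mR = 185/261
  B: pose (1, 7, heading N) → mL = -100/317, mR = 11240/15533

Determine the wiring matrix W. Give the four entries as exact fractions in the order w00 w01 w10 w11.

-1/2 0 1/2 1/2

obs A: pose=(-6,5,S) → sL=25/29, sR=5/9, mL=-25/58, mR=185/261
obs B: pose=(1,7,N) → sL=200/317, sR=40/49, mL=-100/317, mR=11240/15533
sensor matrix S = [[25/29, 5/9], [200/317, 40/49]]; det S = 1432000/4054113
solve [mL_A; mL_B] = S·[w00; w01] and [mR_A; mR_B] = S·[w10; w11]:
  w00 = -1/2, w01 = 0, w10 = 1/2, w11 = 1/2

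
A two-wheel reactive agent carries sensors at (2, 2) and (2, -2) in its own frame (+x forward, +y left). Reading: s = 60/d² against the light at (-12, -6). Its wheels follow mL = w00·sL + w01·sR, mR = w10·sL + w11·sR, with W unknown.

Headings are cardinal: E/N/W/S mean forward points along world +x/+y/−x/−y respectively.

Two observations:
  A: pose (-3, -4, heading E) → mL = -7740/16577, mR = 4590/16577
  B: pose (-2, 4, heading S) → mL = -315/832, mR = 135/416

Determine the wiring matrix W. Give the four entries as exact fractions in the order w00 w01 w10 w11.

-1/2 -1/2 -1/2 1

obs A: pose=(-3,-4,E) → sL=60/137, sR=60/121, mL=-7740/16577, mR=4590/16577
obs B: pose=(-2,4,S) → sL=15/52, sR=15/32, mL=-315/832, mR=135/416
sensor matrix S = [[60/137, 60/121], [15/52, 15/32]]; det S = 107325/1724008
solve [mL_A; mL_B] = S·[w00; w01] and [mR_A; mR_B] = S·[w10; w11]:
  w00 = -1/2, w01 = -1/2, w10 = -1/2, w11 = 1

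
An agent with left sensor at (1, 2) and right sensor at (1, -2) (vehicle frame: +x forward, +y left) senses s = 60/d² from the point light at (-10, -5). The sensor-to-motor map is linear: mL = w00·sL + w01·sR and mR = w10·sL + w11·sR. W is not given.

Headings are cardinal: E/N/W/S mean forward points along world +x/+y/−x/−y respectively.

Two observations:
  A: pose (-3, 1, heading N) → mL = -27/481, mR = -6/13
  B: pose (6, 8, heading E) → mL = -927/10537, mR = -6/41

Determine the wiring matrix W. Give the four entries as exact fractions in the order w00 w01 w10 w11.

obs A: pose=(-3,1,N) → sL=30/37, sR=6/13, mL=-27/481, mR=-6/13
obs B: pose=(6,8,E) → sL=30/257, sR=6/41, mL=-927/10537, mR=-6/41
sensor matrix S = [[30/37, 6/13], [30/257, 6/41]]; det S = 328320/5068297
solve [mL_A; mL_B] = S·[w00; w01] and [mR_A; mR_B] = S·[w10; w11]:
  w00 = 1/2, w01 = -1, w10 = 0, w11 = -1

1/2 -1 0 -1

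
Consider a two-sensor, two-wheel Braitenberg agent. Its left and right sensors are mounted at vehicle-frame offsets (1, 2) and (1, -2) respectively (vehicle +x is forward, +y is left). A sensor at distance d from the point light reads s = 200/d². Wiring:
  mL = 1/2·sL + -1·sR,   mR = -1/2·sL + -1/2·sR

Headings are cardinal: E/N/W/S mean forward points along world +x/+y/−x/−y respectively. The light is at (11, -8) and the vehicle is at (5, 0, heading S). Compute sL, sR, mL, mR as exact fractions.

left sensor world pos  = (7, -1); dL² = 65
right sensor world pos = (3, -1); dR² = 113
sL = 200/65 = 40/13
sR = 200/113 = 200/113
mL = 1/2·sL + -1·sR = -340/1469
mR = -1/2·sL + -1/2·sR = -3560/1469

40/13 200/113 -340/1469 -3560/1469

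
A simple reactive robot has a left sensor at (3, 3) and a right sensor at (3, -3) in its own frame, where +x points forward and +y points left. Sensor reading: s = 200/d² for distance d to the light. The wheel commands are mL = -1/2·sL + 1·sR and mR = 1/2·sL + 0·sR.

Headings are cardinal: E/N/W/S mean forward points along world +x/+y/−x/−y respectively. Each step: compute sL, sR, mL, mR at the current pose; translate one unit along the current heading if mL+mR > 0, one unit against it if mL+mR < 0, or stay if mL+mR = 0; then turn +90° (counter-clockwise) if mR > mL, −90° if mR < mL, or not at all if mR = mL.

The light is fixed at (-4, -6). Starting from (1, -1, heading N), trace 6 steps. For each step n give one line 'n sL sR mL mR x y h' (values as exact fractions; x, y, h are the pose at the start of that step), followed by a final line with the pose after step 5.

0 50/17 25/16 25/272 25/17 1 -1 N
1 200/13 40/17 -1180/221 100/13 1 0 W
2 100/29 20 530/29 50/29 0 0 S
3 40 40/13 -220/13 20 0 -1 W
4 5 50 95/2 5/2 -1 -1 S
5 200 200/49 -4700/49 100 -1 -2 W
final -2 -2 S

n=0: pose=(1,-1,N); sL=50/17, sR=25/16; mL=25/272, mR=25/17; mL+mR=25/16 → advance +1; mR−mL=375/272 → turn +1·90°
n=1: pose=(1,0,W); sL=200/13, sR=40/17; mL=-1180/221, mR=100/13; mL+mR=40/17 → advance +1; mR−mL=2880/221 → turn +1·90°
n=2: pose=(0,0,S); sL=100/29, sR=20; mL=530/29, mR=50/29; mL+mR=20 → advance +1; mR−mL=-480/29 → turn -1·90°
n=3: pose=(0,-1,W); sL=40, sR=40/13; mL=-220/13, mR=20; mL+mR=40/13 → advance +1; mR−mL=480/13 → turn +1·90°
n=4: pose=(-1,-1,S); sL=5, sR=50; mL=95/2, mR=5/2; mL+mR=50 → advance +1; mR−mL=-45 → turn -1·90°
n=5: pose=(-1,-2,W); sL=200, sR=200/49; mL=-4700/49, mR=100; mL+mR=200/49 → advance +1; mR−mL=9600/49 → turn +1·90°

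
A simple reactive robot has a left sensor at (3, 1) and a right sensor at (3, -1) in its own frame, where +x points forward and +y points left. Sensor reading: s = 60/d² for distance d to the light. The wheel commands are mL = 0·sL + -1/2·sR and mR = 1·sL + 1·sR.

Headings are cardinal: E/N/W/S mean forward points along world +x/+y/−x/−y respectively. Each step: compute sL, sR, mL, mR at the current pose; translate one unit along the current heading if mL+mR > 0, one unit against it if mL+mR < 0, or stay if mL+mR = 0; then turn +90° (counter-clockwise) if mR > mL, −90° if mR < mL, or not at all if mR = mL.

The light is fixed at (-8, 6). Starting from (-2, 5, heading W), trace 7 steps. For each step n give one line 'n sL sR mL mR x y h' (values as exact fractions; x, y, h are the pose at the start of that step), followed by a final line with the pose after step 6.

0 60/13 20/3 -10/3 440/39 -2 5 W
1 15/13 15/8 -15/16 315/104 -3 5 S
2 12/13 60/73 -30/73 1656/949 -3 4 E
3 30/13 6/5 -3/5 228/65 -2 4 N
4 60/13 20/3 -10/3 440/39 -2 5 W
5 15/13 15/8 -15/16 315/104 -3 5 S
6 12/13 60/73 -30/73 1656/949 -3 4 E
final -2 4 N

n=0: pose=(-2,5,W); sL=60/13, sR=20/3; mL=-10/3, mR=440/39; mL+mR=310/39 → advance +1; mR−mL=190/13 → turn +1·90°
n=1: pose=(-3,5,S); sL=15/13, sR=15/8; mL=-15/16, mR=315/104; mL+mR=435/208 → advance +1; mR−mL=825/208 → turn +1·90°
n=2: pose=(-3,4,E); sL=12/13, sR=60/73; mL=-30/73, mR=1656/949; mL+mR=1266/949 → advance +1; mR−mL=2046/949 → turn +1·90°
n=3: pose=(-2,4,N); sL=30/13, sR=6/5; mL=-3/5, mR=228/65; mL+mR=189/65 → advance +1; mR−mL=267/65 → turn +1·90°
n=4: pose=(-2,5,W); sL=60/13, sR=20/3; mL=-10/3, mR=440/39; mL+mR=310/39 → advance +1; mR−mL=190/13 → turn +1·90°
n=5: pose=(-3,5,S); sL=15/13, sR=15/8; mL=-15/16, mR=315/104; mL+mR=435/208 → advance +1; mR−mL=825/208 → turn +1·90°
n=6: pose=(-3,4,E); sL=12/13, sR=60/73; mL=-30/73, mR=1656/949; mL+mR=1266/949 → advance +1; mR−mL=2046/949 → turn +1·90°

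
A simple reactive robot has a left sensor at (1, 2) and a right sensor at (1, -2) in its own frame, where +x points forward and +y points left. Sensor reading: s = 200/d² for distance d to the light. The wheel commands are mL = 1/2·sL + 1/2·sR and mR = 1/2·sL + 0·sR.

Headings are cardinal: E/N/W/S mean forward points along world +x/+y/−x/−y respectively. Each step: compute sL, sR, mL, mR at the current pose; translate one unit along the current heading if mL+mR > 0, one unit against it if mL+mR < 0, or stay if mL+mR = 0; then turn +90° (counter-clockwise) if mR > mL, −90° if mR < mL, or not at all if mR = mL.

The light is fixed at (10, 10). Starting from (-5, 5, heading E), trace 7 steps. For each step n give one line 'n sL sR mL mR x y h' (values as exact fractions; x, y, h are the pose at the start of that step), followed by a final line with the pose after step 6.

n=0: pose=(-5,5,E); sL=40/41, sR=40/49; mL=1800/2009, mR=20/41; mL+mR=2780/2009 → advance +1; mR−mL=-20/49 → turn -1·90°
n=1: pose=(-4,5,S); sL=10/9, sR=50/73; mL=590/657, mR=5/9; mL+mR=955/657 → advance +1; mR−mL=-25/73 → turn -1·90°
n=2: pose=(-4,4,W); sL=200/289, sR=200/241; mL=53000/69649, mR=100/289; mL+mR=77100/69649 → advance +1; mR−mL=-100/241 → turn -1·90°
n=3: pose=(-5,4,N); sL=100/157, sR=100/97; mL=12700/15229, mR=50/157; mL+mR=17550/15229 → advance +1; mR−mL=-50/97 → turn -1·90°
n=4: pose=(-5,5,E); sL=40/41, sR=40/49; mL=1800/2009, mR=20/41; mL+mR=2780/2009 → advance +1; mR−mL=-20/49 → turn -1·90°
n=5: pose=(-4,5,S); sL=10/9, sR=50/73; mL=590/657, mR=5/9; mL+mR=955/657 → advance +1; mR−mL=-25/73 → turn -1·90°
n=6: pose=(-4,4,W); sL=200/289, sR=200/241; mL=53000/69649, mR=100/289; mL+mR=77100/69649 → advance +1; mR−mL=-100/241 → turn -1·90°

0 40/41 40/49 1800/2009 20/41 -5 5 E
1 10/9 50/73 590/657 5/9 -4 5 S
2 200/289 200/241 53000/69649 100/289 -4 4 W
3 100/157 100/97 12700/15229 50/157 -5 4 N
4 40/41 40/49 1800/2009 20/41 -5 5 E
5 10/9 50/73 590/657 5/9 -4 5 S
6 200/289 200/241 53000/69649 100/289 -4 4 W
final -5 4 N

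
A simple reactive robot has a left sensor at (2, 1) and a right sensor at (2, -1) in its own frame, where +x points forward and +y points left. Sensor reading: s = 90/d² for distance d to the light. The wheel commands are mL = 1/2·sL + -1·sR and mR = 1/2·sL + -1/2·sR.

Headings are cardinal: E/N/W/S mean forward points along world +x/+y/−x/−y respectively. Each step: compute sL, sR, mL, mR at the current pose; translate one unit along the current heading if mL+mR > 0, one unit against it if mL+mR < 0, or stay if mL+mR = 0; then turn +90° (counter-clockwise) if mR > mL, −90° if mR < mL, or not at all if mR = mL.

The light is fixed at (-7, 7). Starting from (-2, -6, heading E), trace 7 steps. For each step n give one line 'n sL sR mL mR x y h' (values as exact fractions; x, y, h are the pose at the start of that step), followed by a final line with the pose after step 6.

n=0: pose=(-2,-6,E); sL=90/193, sR=18/49; mL=-1269/9457, mR=468/9457; mL+mR=-801/9457 → advance -1; mR−mL=9/49 → turn +1·90°
n=1: pose=(-3,-6,N); sL=9/13, sR=45/73; mL=-513/1898, mR=36/949; mL+mR=-441/1898 → advance -1; mR−mL=45/146 → turn +1·90°
n=2: pose=(-3,-7,W); sL=90/229, sR=90/173; mL=-12825/39617, mR=-2520/39617; mL+mR=-15345/39617 → advance -1; mR−mL=45/173 → turn +1·90°
n=3: pose=(-2,-7,S); sL=45/146, sR=45/136; mL=-1755/9928, mR=-225/19856; mL+mR=-3735/19856 → advance -1; mR−mL=45/272 → turn +1·90°
n=4: pose=(-2,-6,E); sL=90/193, sR=18/49; mL=-1269/9457, mR=468/9457; mL+mR=-801/9457 → advance -1; mR−mL=9/49 → turn +1·90°
n=5: pose=(-3,-6,N); sL=9/13, sR=45/73; mL=-513/1898, mR=36/949; mL+mR=-441/1898 → advance -1; mR−mL=45/146 → turn +1·90°
n=6: pose=(-3,-7,W); sL=90/229, sR=90/173; mL=-12825/39617, mR=-2520/39617; mL+mR=-15345/39617 → advance -1; mR−mL=45/173 → turn +1·90°

0 90/193 18/49 -1269/9457 468/9457 -2 -6 E
1 9/13 45/73 -513/1898 36/949 -3 -6 N
2 90/229 90/173 -12825/39617 -2520/39617 -3 -7 W
3 45/146 45/136 -1755/9928 -225/19856 -2 -7 S
4 90/193 18/49 -1269/9457 468/9457 -2 -6 E
5 9/13 45/73 -513/1898 36/949 -3 -6 N
6 90/229 90/173 -12825/39617 -2520/39617 -3 -7 W
final -2 -7 S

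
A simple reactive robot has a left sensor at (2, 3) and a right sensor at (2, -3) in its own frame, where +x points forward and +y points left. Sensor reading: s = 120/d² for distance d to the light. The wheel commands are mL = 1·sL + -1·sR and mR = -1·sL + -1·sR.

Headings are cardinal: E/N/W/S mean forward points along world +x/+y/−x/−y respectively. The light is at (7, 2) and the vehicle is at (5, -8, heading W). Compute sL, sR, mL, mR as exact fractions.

left sensor world pos  = (3, -11); dL² = 185
right sensor world pos = (3, -5); dR² = 65
sL = 120/185 = 24/37
sR = 120/65 = 24/13
mL = 1·sL + -1·sR = -576/481
mR = -1·sL + -1·sR = -1200/481

24/37 24/13 -576/481 -1200/481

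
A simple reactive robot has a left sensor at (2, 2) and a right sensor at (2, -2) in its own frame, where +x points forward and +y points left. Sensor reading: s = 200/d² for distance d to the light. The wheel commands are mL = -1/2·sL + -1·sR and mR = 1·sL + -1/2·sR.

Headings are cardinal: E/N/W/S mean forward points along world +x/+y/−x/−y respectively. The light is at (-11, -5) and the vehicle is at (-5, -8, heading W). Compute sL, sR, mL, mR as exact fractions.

200/41 200/17 -9900/697 -700/697

left sensor world pos  = (-7, -10); dL² = 41
right sensor world pos = (-7, -6); dR² = 17
sL = 200/41 = 200/41
sR = 200/17 = 200/17
mL = -1/2·sL + -1·sR = -9900/697
mR = 1·sL + -1/2·sR = -700/697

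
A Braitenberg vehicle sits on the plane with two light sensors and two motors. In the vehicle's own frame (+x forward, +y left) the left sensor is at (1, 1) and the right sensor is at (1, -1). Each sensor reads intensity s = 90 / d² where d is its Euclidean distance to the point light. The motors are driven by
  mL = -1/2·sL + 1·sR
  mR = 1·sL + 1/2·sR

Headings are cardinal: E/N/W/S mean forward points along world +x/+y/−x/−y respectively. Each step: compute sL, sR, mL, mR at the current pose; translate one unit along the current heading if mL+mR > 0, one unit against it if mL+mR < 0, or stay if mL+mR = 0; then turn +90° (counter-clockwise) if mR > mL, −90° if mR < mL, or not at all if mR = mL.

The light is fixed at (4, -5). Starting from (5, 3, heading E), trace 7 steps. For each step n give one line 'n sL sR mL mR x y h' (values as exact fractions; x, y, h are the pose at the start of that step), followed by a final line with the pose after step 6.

n=0: pose=(5,3,E); sL=18/17, sR=90/53; mL=1053/901, mR=1719/901; mL+mR=2772/901 → advance +1; mR−mL=666/901 → turn +1·90°
n=1: pose=(6,3,N); sL=45/41, sR=1; mL=37/82, mR=131/82; mL+mR=84/41 → advance +1; mR−mL=47/41 → turn +1·90°
n=2: pose=(6,4,W); sL=18/13, sR=90/101; mL=261/1313, mR=2403/1313; mL+mR=2664/1313 → advance +1; mR−mL=2142/1313 → turn +1·90°
n=3: pose=(5,4,S); sL=45/34, sR=45/32; mL=405/544, mR=2205/1088; mL+mR=3015/1088 → advance +1; mR−mL=1395/1088 → turn +1·90°
n=4: pose=(5,3,E); sL=18/17, sR=90/53; mL=1053/901, mR=1719/901; mL+mR=2772/901 → advance +1; mR−mL=666/901 → turn +1·90°
n=5: pose=(6,3,N); sL=45/41, sR=1; mL=37/82, mR=131/82; mL+mR=84/41 → advance +1; mR−mL=47/41 → turn +1·90°
n=6: pose=(6,4,W); sL=18/13, sR=90/101; mL=261/1313, mR=2403/1313; mL+mR=2664/1313 → advance +1; mR−mL=2142/1313 → turn +1·90°

0 18/17 90/53 1053/901 1719/901 5 3 E
1 45/41 1 37/82 131/82 6 3 N
2 18/13 90/101 261/1313 2403/1313 6 4 W
3 45/34 45/32 405/544 2205/1088 5 4 S
4 18/17 90/53 1053/901 1719/901 5 3 E
5 45/41 1 37/82 131/82 6 3 N
6 18/13 90/101 261/1313 2403/1313 6 4 W
final 5 4 S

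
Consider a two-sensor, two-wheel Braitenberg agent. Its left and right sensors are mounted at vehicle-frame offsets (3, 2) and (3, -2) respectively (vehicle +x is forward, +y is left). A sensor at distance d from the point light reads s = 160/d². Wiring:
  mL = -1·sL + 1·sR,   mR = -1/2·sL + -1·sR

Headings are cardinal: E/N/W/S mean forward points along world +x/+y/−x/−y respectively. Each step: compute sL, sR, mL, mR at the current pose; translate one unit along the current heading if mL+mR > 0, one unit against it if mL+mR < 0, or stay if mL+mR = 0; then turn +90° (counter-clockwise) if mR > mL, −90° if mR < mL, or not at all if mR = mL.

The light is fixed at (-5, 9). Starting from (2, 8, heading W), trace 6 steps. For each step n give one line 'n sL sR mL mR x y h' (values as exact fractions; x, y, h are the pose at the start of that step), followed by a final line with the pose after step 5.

0 32/5 160/17 256/85 -1072/85 2 8 W
1 4 20/13 -32/13 -46/13 3 8 N
2 160/121 160/137 -2560/16577 -30320/16577 3 7 E
3 80/53 16/5 448/265 -1048/265 2 7 S
4 32/5 160/17 256/85 -1072/85 2 8 W
5 4 20/13 -32/13 -46/13 3 8 N
final 3 7 E

n=0: pose=(2,8,W); sL=32/5, sR=160/17; mL=256/85, mR=-1072/85; mL+mR=-48/5 → advance -1; mR−mL=-1328/85 → turn -1·90°
n=1: pose=(3,8,N); sL=4, sR=20/13; mL=-32/13, mR=-46/13; mL+mR=-6 → advance -1; mR−mL=-14/13 → turn -1·90°
n=2: pose=(3,7,E); sL=160/121, sR=160/137; mL=-2560/16577, mR=-30320/16577; mL+mR=-240/121 → advance -1; mR−mL=-27760/16577 → turn -1·90°
n=3: pose=(2,7,S); sL=80/53, sR=16/5; mL=448/265, mR=-1048/265; mL+mR=-120/53 → advance -1; mR−mL=-1496/265 → turn -1·90°
n=4: pose=(2,8,W); sL=32/5, sR=160/17; mL=256/85, mR=-1072/85; mL+mR=-48/5 → advance -1; mR−mL=-1328/85 → turn -1·90°
n=5: pose=(3,8,N); sL=4, sR=20/13; mL=-32/13, mR=-46/13; mL+mR=-6 → advance -1; mR−mL=-14/13 → turn -1·90°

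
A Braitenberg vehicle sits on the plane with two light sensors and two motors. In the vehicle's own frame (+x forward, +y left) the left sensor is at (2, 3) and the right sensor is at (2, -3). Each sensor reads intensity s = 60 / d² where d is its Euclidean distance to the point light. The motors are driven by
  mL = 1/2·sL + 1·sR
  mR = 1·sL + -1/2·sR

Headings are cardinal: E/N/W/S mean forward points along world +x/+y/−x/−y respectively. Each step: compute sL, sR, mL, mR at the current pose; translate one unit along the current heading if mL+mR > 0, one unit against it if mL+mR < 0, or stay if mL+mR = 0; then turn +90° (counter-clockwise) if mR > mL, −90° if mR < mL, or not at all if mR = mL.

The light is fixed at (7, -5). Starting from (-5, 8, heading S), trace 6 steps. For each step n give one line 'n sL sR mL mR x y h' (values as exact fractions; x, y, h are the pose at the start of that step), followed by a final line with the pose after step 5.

n=0: pose=(-5,8,S); sL=30/101, sR=30/173; mL=5625/17473, mR=3675/17473; mL+mR=9300/17473 → advance +1; mR−mL=-1950/17473 → turn -1·90°
n=1: pose=(-5,7,W); sL=60/277, sR=60/421; mL=29250/116617, mR=16950/116617; mL+mR=46200/116617 → advance +1; mR−mL=-12300/116617 → turn -1·90°
n=2: pose=(-6,7,N); sL=15/113, sR=15/74; mL=1125/4181, mR=525/16724; mL+mR=5025/16724 → advance +1; mR−mL=-3975/16724 → turn -1·90°
n=3: pose=(-6,8,E); sL=60/377, sR=60/221; mL=2250/6409, mR=150/6409; mL+mR=2400/6409 → advance +1; mR−mL=-2100/6409 → turn -1·90°
n=4: pose=(-5,8,S); sL=30/101, sR=30/173; mL=5625/17473, mR=3675/17473; mL+mR=9300/17473 → advance +1; mR−mL=-1950/17473 → turn -1·90°
n=5: pose=(-5,7,W); sL=60/277, sR=60/421; mL=29250/116617, mR=16950/116617; mL+mR=46200/116617 → advance +1; mR−mL=-12300/116617 → turn -1·90°

0 30/101 30/173 5625/17473 3675/17473 -5 8 S
1 60/277 60/421 29250/116617 16950/116617 -5 7 W
2 15/113 15/74 1125/4181 525/16724 -6 7 N
3 60/377 60/221 2250/6409 150/6409 -6 8 E
4 30/101 30/173 5625/17473 3675/17473 -5 8 S
5 60/277 60/421 29250/116617 16950/116617 -5 7 W
final -6 7 N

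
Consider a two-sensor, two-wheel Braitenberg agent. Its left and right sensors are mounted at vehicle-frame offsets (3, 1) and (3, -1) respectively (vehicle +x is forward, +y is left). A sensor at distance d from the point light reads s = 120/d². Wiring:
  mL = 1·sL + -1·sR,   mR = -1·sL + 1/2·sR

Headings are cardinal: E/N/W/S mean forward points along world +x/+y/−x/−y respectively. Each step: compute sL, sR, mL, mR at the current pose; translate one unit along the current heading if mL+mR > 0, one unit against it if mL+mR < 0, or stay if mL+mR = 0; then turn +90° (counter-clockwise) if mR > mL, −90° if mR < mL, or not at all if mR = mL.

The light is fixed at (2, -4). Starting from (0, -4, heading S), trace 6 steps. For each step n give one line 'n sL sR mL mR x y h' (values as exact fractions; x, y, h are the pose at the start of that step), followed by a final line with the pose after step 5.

0 12 20/3 16/3 -26/3 0 -4 S
1 24/5 120/29 96/145 -396/145 0 -3 W
2 6 15/2 -3/2 -9/4 1 -3 N
3 24 24 0 -12 1 -4 E
4 12 20/3 16/3 -26/3 0 -4 S
5 24/5 120/29 96/145 -396/145 0 -3 W
final 1 -3 N

n=0: pose=(0,-4,S); sL=12, sR=20/3; mL=16/3, mR=-26/3; mL+mR=-10/3 → advance -1; mR−mL=-14 → turn -1·90°
n=1: pose=(0,-3,W); sL=24/5, sR=120/29; mL=96/145, mR=-396/145; mL+mR=-60/29 → advance -1; mR−mL=-492/145 → turn -1·90°
n=2: pose=(1,-3,N); sL=6, sR=15/2; mL=-3/2, mR=-9/4; mL+mR=-15/4 → advance -1; mR−mL=-3/4 → turn -1·90°
n=3: pose=(1,-4,E); sL=24, sR=24; mL=0, mR=-12; mL+mR=-12 → advance -1; mR−mL=-12 → turn -1·90°
n=4: pose=(0,-4,S); sL=12, sR=20/3; mL=16/3, mR=-26/3; mL+mR=-10/3 → advance -1; mR−mL=-14 → turn -1·90°
n=5: pose=(0,-3,W); sL=24/5, sR=120/29; mL=96/145, mR=-396/145; mL+mR=-60/29 → advance -1; mR−mL=-492/145 → turn -1·90°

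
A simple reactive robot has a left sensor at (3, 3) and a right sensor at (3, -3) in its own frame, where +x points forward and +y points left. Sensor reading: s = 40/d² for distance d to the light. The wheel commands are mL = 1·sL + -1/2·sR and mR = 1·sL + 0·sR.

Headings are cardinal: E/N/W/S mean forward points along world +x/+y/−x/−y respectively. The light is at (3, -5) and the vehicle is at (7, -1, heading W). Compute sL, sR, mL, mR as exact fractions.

left sensor world pos  = (4, -4); dL² = 2
right sensor world pos = (4, 2); dR² = 50
sL = 40/2 = 20
sR = 40/50 = 4/5
mL = 1·sL + -1/2·sR = 98/5
mR = 1·sL + 0·sR = 20

20 4/5 98/5 20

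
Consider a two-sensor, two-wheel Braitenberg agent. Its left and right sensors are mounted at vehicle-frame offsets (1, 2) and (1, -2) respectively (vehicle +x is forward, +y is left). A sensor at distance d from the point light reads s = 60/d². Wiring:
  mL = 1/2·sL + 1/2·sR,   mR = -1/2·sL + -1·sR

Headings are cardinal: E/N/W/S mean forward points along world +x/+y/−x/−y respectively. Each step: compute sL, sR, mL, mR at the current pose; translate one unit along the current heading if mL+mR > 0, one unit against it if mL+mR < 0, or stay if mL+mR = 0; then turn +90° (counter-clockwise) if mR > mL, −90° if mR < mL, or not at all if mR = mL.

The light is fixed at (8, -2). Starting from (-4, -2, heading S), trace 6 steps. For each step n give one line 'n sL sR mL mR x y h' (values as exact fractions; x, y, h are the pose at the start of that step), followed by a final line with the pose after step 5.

0 60/101 60/197 8940/19897 -11970/19897 -4 -2 S
1 6/17 30/89 522/1513 -777/1513 -4 -1 W
2 60/173 12/17 1548/2941 -2586/2941 -3 -1 N
3 15/26 15/26 15/26 -45/52 -3 -2 E
4 60/101 60/197 8940/19897 -11970/19897 -4 -2 S
5 6/17 30/89 522/1513 -777/1513 -4 -1 W
final -3 -1 N

n=0: pose=(-4,-2,S); sL=60/101, sR=60/197; mL=8940/19897, mR=-11970/19897; mL+mR=-30/197 → advance -1; mR−mL=-20910/19897 → turn -1·90°
n=1: pose=(-4,-1,W); sL=6/17, sR=30/89; mL=522/1513, mR=-777/1513; mL+mR=-15/89 → advance -1; mR−mL=-1299/1513 → turn -1·90°
n=2: pose=(-3,-1,N); sL=60/173, sR=12/17; mL=1548/2941, mR=-2586/2941; mL+mR=-6/17 → advance -1; mR−mL=-4134/2941 → turn -1·90°
n=3: pose=(-3,-2,E); sL=15/26, sR=15/26; mL=15/26, mR=-45/52; mL+mR=-15/52 → advance -1; mR−mL=-75/52 → turn -1·90°
n=4: pose=(-4,-2,S); sL=60/101, sR=60/197; mL=8940/19897, mR=-11970/19897; mL+mR=-30/197 → advance -1; mR−mL=-20910/19897 → turn -1·90°
n=5: pose=(-4,-1,W); sL=6/17, sR=30/89; mL=522/1513, mR=-777/1513; mL+mR=-15/89 → advance -1; mR−mL=-1299/1513 → turn -1·90°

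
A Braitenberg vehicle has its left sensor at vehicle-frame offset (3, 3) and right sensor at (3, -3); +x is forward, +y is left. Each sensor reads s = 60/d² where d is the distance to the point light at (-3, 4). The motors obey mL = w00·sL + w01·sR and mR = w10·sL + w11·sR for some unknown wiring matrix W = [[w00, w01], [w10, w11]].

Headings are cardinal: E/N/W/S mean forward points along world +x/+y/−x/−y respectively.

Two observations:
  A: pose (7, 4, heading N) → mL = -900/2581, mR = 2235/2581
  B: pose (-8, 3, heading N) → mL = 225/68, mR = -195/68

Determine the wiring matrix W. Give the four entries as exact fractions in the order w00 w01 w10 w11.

-1/2 1/2 1 -1/2

obs A: pose=(7,4,N) → sL=30/29, sR=30/89, mL=-900/2581, mR=2235/2581
obs B: pose=(-8,3,N) → sL=15/17, sR=15/2, mL=225/68, mR=-195/68
sensor matrix S = [[30/29, 30/89], [15/17, 15/2]]; det S = 327375/43877
solve [mL_A; mL_B] = S·[w00; w01] and [mR_A; mR_B] = S·[w10; w11]:
  w00 = -1/2, w01 = 1/2, w10 = 1, w11 = -1/2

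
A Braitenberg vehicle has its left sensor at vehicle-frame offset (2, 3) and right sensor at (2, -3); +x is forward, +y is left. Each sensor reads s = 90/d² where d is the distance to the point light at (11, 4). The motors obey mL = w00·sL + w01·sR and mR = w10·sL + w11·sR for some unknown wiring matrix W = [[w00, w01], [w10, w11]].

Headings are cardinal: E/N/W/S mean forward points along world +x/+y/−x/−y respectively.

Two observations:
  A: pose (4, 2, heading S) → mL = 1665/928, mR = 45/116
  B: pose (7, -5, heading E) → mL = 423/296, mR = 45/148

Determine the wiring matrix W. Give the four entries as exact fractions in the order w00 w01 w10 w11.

1/2 1/2 0 1/2

obs A: pose=(4,2,S) → sL=45/16, sR=45/58, mL=1665/928, mR=45/116
obs B: pose=(7,-5,E) → sL=9/4, sR=45/74, mL=423/296, mR=45/148
sensor matrix S = [[45/16, 45/58], [9/4, 45/74]]; det S = -1215/34336
solve [mL_A; mL_B] = S·[w00; w01] and [mR_A; mR_B] = S·[w10; w11]:
  w00 = 1/2, w01 = 1/2, w10 = 0, w11 = 1/2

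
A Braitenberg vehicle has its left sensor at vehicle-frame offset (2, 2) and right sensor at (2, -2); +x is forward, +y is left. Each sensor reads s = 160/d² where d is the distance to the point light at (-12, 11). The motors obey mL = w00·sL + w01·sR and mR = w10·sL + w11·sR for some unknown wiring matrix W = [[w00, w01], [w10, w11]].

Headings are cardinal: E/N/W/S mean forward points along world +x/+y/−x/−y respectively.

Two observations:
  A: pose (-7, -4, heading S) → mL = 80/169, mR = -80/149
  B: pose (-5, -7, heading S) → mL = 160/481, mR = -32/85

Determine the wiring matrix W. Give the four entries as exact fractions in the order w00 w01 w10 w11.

1 0 0 -1

obs A: pose=(-7,-4,S) → sL=80/169, sR=80/149, mL=80/169, mR=-80/149
obs B: pose=(-5,-7,S) → sL=160/481, sR=32/85, mL=160/481, mR=-32/85
sensor matrix S = [[80/169, 80/149], [160/481, 32/85]]; det S = -6144/15838849
solve [mL_A; mL_B] = S·[w00; w01] and [mR_A; mR_B] = S·[w10; w11]:
  w00 = 1, w01 = 0, w10 = 0, w11 = -1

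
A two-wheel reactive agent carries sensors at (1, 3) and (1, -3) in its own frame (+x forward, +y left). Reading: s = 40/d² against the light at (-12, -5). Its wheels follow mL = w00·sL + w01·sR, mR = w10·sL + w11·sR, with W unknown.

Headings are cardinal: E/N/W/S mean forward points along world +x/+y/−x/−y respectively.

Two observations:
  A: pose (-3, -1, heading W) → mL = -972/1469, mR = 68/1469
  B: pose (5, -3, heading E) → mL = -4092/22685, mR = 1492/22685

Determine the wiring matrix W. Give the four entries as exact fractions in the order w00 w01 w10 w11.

obs A: pose=(-3,-1,W) → sL=8/13, sR=40/113, mL=-972/1469, mR=68/1469
obs B: pose=(5,-3,E) → sL=40/349, sR=8/65, mL=-4092/22685, mR=1492/22685
sensor matrix S = [[8/13, 40/113], [40/349, 8/65]]; det S = 1171968/33324265
solve [mL_A; mL_B] = S·[w00; w01] and [mR_A; mR_B] = S·[w10; w11]:
  w00 = -1/2, w01 = -1, w10 = -1/2, w11 = 1

-1/2 -1 -1/2 1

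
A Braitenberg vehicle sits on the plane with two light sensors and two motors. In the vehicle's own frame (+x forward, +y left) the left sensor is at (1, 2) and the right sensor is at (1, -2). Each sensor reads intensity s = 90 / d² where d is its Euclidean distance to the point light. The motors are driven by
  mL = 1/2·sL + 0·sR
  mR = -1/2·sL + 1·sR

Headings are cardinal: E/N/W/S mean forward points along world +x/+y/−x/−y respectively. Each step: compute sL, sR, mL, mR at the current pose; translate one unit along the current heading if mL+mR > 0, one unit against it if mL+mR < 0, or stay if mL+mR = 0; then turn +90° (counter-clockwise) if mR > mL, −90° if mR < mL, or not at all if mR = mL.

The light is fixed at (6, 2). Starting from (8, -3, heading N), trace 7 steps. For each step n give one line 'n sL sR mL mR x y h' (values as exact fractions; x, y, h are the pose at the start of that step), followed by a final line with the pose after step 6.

n=0: pose=(8,-3,N); sL=45/8, sR=45/16; mL=45/16, mR=0; mL+mR=45/16 → advance +1; mR−mL=-45/16 → turn -1·90°
n=1: pose=(8,-2,E); sL=90/13, sR=2; mL=45/13, mR=-19/13; mL+mR=2 → advance +1; mR−mL=-64/13 → turn -1·90°
n=2: pose=(9,-2,S); sL=9/5, sR=45/13; mL=9/10, mR=333/130; mL+mR=45/13 → advance +1; mR−mL=108/65 → turn +1·90°
n=3: pose=(9,-3,E); sL=18/5, sR=18/13; mL=9/5, mR=-27/65; mL+mR=18/13 → advance +1; mR−mL=-144/65 → turn -1·90°
n=4: pose=(10,-3,S); sL=5/4, sR=9/4; mL=5/8, mR=13/8; mL+mR=9/4 → advance +1; mR−mL=1 → turn +1·90°
n=5: pose=(10,-4,E); sL=90/41, sR=90/89; mL=45/41, mR=-315/3649; mL+mR=90/89 → advance +1; mR−mL=-4320/3649 → turn -1·90°
n=6: pose=(11,-4,S); sL=45/49, sR=45/29; mL=45/98, mR=3105/2842; mL+mR=45/29 → advance +1; mR−mL=900/1421 → turn +1·90°

0 45/8 45/16 45/16 0 8 -3 N
1 90/13 2 45/13 -19/13 8 -2 E
2 9/5 45/13 9/10 333/130 9 -2 S
3 18/5 18/13 9/5 -27/65 9 -3 E
4 5/4 9/4 5/8 13/8 10 -3 S
5 90/41 90/89 45/41 -315/3649 10 -4 E
6 45/49 45/29 45/98 3105/2842 11 -4 S
final 11 -5 E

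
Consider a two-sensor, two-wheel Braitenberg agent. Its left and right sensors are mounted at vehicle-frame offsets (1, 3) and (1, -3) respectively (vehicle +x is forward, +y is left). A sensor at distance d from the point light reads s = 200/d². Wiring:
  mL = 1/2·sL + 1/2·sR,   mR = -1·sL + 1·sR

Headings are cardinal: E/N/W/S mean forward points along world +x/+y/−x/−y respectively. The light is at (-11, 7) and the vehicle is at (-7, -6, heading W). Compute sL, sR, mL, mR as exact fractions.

left sensor world pos  = (-8, -9); dL² = 265
right sensor world pos = (-8, -3); dR² = 109
sL = 200/265 = 40/53
sR = 200/109 = 200/109
mL = 1/2·sL + 1/2·sR = 7480/5777
mR = -1·sL + 1·sR = 6240/5777

40/53 200/109 7480/5777 6240/5777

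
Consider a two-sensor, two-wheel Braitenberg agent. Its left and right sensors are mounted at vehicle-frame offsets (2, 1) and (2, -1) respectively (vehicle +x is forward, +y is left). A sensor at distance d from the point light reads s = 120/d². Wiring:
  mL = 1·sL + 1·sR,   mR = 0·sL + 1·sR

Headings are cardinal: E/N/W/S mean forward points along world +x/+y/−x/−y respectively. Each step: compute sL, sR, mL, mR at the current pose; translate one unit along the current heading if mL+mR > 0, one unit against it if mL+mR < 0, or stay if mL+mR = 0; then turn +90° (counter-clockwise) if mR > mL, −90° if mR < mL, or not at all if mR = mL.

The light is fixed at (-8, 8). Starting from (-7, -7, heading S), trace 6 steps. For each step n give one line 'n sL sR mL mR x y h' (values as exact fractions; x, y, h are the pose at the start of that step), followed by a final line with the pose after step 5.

0 120/293 120/289 69840/84677 120/289 -7 -7 S
1 12/29 60/113 3096/3277 60/113 -7 -8 W
2 120/197 120/197 240/197 120/197 -8 -8 N
3 3/5 6/13 69/65 6/13 -8 -7 E
4 120/293 120/289 69840/84677 120/289 -7 -7 S
5 12/29 60/113 3096/3277 60/113 -7 -8 W
final -8 -8 N

n=0: pose=(-7,-7,S); sL=120/293, sR=120/289; mL=69840/84677, mR=120/289; mL+mR=105000/84677 → advance +1; mR−mL=-120/293 → turn -1·90°
n=1: pose=(-7,-8,W); sL=12/29, sR=60/113; mL=3096/3277, mR=60/113; mL+mR=4836/3277 → advance +1; mR−mL=-12/29 → turn -1·90°
n=2: pose=(-8,-8,N); sL=120/197, sR=120/197; mL=240/197, mR=120/197; mL+mR=360/197 → advance +1; mR−mL=-120/197 → turn -1·90°
n=3: pose=(-8,-7,E); sL=3/5, sR=6/13; mL=69/65, mR=6/13; mL+mR=99/65 → advance +1; mR−mL=-3/5 → turn -1·90°
n=4: pose=(-7,-7,S); sL=120/293, sR=120/289; mL=69840/84677, mR=120/289; mL+mR=105000/84677 → advance +1; mR−mL=-120/293 → turn -1·90°
n=5: pose=(-7,-8,W); sL=12/29, sR=60/113; mL=3096/3277, mR=60/113; mL+mR=4836/3277 → advance +1; mR−mL=-12/29 → turn -1·90°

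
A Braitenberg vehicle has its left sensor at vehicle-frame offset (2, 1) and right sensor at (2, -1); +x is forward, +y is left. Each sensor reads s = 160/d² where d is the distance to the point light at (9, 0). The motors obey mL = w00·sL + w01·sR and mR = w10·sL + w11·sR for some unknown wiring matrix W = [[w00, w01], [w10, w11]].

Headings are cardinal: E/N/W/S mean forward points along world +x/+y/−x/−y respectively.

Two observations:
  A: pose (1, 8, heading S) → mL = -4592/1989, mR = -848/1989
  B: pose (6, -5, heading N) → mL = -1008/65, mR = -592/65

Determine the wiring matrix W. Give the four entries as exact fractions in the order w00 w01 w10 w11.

-1/2 -1 1/2 -1

obs A: pose=(1,8,S) → sL=32/17, sR=160/117, mL=-4592/1989, mR=-848/1989
obs B: pose=(6,-5,N) → sL=32/5, sR=160/13, mL=-1008/65, mR=-592/65
sensor matrix S = [[32/17, 160/117], [32/5, 160/13]]; det S = 28672/1989
solve [mL_A; mL_B] = S·[w00; w01] and [mR_A; mR_B] = S·[w10; w11]:
  w00 = -1/2, w01 = -1, w10 = 1/2, w11 = -1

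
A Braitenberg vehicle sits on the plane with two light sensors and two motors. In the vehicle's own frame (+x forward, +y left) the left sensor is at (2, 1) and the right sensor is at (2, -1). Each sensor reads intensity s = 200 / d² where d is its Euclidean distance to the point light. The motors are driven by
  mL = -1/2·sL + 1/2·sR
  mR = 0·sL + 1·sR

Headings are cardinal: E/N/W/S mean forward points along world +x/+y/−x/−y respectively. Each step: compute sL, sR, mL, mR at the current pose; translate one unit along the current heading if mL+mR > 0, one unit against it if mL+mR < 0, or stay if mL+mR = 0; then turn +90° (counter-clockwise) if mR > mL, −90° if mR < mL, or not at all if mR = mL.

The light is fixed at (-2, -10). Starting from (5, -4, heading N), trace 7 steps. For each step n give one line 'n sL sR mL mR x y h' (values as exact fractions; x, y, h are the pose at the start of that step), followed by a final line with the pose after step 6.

n=0: pose=(5,-4,N); sL=2, sR=25/16; mL=-7/32, mR=25/16; mL+mR=43/32 → advance +1; mR−mL=57/32 → turn +1·90°
n=1: pose=(5,-3,W); sL=200/61, sR=200/89; mL=-2800/5429, mR=200/89; mL+mR=9400/5429 → advance +1; mR−mL=15000/5429 → turn +1·90°
n=2: pose=(4,-3,S); sL=100/37, sR=4; mL=24/37, mR=4; mL+mR=172/37 → advance +1; mR−mL=124/37 → turn +1·90°
n=3: pose=(4,-4,E); sL=200/113, sR=200/89; mL=2400/10057, mR=200/89; mL+mR=25000/10057 → advance +1; mR−mL=20200/10057 → turn +1·90°
n=4: pose=(5,-4,N); sL=2, sR=25/16; mL=-7/32, mR=25/16; mL+mR=43/32 → advance +1; mR−mL=57/32 → turn +1·90°
n=5: pose=(5,-3,W); sL=200/61, sR=200/89; mL=-2800/5429, mR=200/89; mL+mR=9400/5429 → advance +1; mR−mL=15000/5429 → turn +1·90°
n=6: pose=(4,-3,S); sL=100/37, sR=4; mL=24/37, mR=4; mL+mR=172/37 → advance +1; mR−mL=124/37 → turn +1·90°

0 2 25/16 -7/32 25/16 5 -4 N
1 200/61 200/89 -2800/5429 200/89 5 -3 W
2 100/37 4 24/37 4 4 -3 S
3 200/113 200/89 2400/10057 200/89 4 -4 E
4 2 25/16 -7/32 25/16 5 -4 N
5 200/61 200/89 -2800/5429 200/89 5 -3 W
6 100/37 4 24/37 4 4 -3 S
final 4 -4 E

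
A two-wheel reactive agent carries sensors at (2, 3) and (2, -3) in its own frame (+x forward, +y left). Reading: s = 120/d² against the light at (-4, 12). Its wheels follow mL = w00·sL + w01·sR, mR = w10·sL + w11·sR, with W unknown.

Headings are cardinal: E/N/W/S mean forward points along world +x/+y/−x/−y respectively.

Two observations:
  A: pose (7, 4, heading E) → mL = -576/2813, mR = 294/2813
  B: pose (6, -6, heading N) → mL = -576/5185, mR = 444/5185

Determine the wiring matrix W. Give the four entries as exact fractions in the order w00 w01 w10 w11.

obs A: pose=(7,4,E) → sL=60/97, sR=12/29, mL=-576/2813, mR=294/2813
obs B: pose=(6,-6,N) → sL=24/61, sR=24/85, mL=-576/5185, mR=444/5185
sensor matrix S = [[60/97, 12/29], [24/61, 24/85]]; det S = 34560/2917081
solve [mL_A; mL_B] = S·[w00; w01] and [mR_A; mR_B] = S·[w10; w11]:
  w00 = -1, w01 = 1, w10 = -1/2, w11 = 1

-1 1 -1/2 1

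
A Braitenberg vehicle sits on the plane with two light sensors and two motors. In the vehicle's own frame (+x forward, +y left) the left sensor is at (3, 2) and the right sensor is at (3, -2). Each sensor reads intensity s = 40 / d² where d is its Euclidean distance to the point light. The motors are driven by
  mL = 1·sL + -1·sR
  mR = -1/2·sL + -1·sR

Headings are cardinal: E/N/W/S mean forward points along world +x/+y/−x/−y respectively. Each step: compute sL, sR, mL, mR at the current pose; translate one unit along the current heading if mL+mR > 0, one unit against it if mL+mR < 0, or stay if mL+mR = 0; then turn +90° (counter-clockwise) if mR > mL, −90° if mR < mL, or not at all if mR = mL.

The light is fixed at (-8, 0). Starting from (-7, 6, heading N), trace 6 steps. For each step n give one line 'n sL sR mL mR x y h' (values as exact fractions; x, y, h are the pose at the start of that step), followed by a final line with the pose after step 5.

n=0: pose=(-7,6,N); sL=20/41, sR=4/9; mL=16/369, mR=-254/369; mL+mR=-238/369 → advance -1; mR−mL=-30/41 → turn -1·90°
n=1: pose=(-7,5,E); sL=8/13, sR=8/5; mL=-64/65, mR=-124/65; mL+mR=-188/65 → advance -1; mR−mL=-12/13 → turn -1·90°
n=2: pose=(-8,5,S); sL=5, sR=5; mL=0, mR=-15/2; mL+mR=-15/2 → advance -1; mR−mL=-15/2 → turn -1·90°
n=3: pose=(-8,6,W); sL=8/5, sR=40/73; mL=384/365, mR=-492/365; mL+mR=-108/365 → advance -1; mR−mL=-12/5 → turn -1·90°
n=4: pose=(-7,6,N); sL=20/41, sR=4/9; mL=16/369, mR=-254/369; mL+mR=-238/369 → advance -1; mR−mL=-30/41 → turn -1·90°
n=5: pose=(-7,5,E); sL=8/13, sR=8/5; mL=-64/65, mR=-124/65; mL+mR=-188/65 → advance -1; mR−mL=-12/13 → turn -1·90°

0 20/41 4/9 16/369 -254/369 -7 6 N
1 8/13 8/5 -64/65 -124/65 -7 5 E
2 5 5 0 -15/2 -8 5 S
3 8/5 40/73 384/365 -492/365 -8 6 W
4 20/41 4/9 16/369 -254/369 -7 6 N
5 8/13 8/5 -64/65 -124/65 -7 5 E
final -8 5 S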